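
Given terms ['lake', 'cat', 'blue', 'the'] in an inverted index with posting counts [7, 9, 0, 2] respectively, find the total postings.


Summing posting list sizes:
'lake': 7 postings
'cat': 9 postings
'blue': 0 postings
'the': 2 postings
Total = 7 + 9 + 0 + 2 = 18

18


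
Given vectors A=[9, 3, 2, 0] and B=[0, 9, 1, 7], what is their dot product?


Dot product = sum of element-wise products
A[0]*B[0] = 9*0 = 0
A[1]*B[1] = 3*9 = 27
A[2]*B[2] = 2*1 = 2
A[3]*B[3] = 0*7 = 0
Sum = 0 + 27 + 2 + 0 = 29

29


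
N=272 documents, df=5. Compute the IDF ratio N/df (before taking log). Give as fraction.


IDF ratio = N / df
= 272 / 5
= 272/5

272/5


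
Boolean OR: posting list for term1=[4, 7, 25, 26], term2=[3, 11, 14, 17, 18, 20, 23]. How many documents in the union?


Boolean OR: find union of posting lists
term1 docs: [4, 7, 25, 26]
term2 docs: [3, 11, 14, 17, 18, 20, 23]
Union: [3, 4, 7, 11, 14, 17, 18, 20, 23, 25, 26]
|union| = 11

11


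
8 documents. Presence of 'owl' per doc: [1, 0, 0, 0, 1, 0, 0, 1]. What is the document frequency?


Checking each document for 'owl':
Doc 1: present
Doc 2: absent
Doc 3: absent
Doc 4: absent
Doc 5: present
Doc 6: absent
Doc 7: absent
Doc 8: present
df = sum of presences = 1 + 0 + 0 + 0 + 1 + 0 + 0 + 1 = 3

3


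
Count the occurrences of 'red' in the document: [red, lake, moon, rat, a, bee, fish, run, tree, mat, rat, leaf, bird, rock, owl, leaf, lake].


Document has 17 words
Scanning for 'red':
Found at positions: [0]
Count = 1

1


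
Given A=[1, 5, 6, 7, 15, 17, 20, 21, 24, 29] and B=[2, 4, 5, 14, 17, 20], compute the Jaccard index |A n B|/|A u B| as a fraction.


A intersect B = [5, 17, 20]
|A intersect B| = 3
A union B = [1, 2, 4, 5, 6, 7, 14, 15, 17, 20, 21, 24, 29]
|A union B| = 13
Jaccard = 3/13 = 3/13

3/13


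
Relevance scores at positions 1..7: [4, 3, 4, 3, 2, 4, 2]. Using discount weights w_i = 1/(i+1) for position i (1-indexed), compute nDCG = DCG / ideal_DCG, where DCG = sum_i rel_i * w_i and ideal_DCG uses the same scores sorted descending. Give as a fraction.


Position discount weights w_i = 1/(i+1) for i=1..7:
Weights = [1/2, 1/3, 1/4, 1/5, 1/6, 1/7, 1/8]
Actual relevance: [4, 3, 4, 3, 2, 4, 2]
DCG = 4/2 + 3/3 + 4/4 + 3/5 + 2/6 + 4/7 + 2/8 = 2417/420
Ideal relevance (sorted desc): [4, 4, 4, 3, 3, 2, 2]
Ideal DCG = 4/2 + 4/3 + 4/4 + 3/5 + 3/6 + 2/7 + 2/8 = 2507/420
nDCG = DCG / ideal_DCG = 2417/420 / 2507/420 = 2417/2507

2417/2507


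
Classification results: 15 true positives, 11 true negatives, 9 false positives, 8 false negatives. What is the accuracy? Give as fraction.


Accuracy = (TP + TN) / (TP + TN + FP + FN)
TP + TN = 15 + 11 = 26
Total = 15 + 11 + 9 + 8 = 43
Accuracy = 26 / 43 = 26/43

26/43


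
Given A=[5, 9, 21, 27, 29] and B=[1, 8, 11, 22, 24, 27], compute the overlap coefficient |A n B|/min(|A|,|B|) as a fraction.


A intersect B = [27]
|A intersect B| = 1
min(|A|, |B|) = min(5, 6) = 5
Overlap = 1 / 5 = 1/5

1/5


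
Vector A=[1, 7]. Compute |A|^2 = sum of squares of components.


|A|^2 = sum of squared components
A[0]^2 = 1^2 = 1
A[1]^2 = 7^2 = 49
Sum = 1 + 49 = 50

50


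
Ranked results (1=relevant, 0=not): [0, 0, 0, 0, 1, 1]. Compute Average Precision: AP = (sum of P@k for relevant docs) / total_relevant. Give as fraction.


Computing P@k for each relevant position:
Position 1: not relevant
Position 2: not relevant
Position 3: not relevant
Position 4: not relevant
Position 5: relevant, P@5 = 1/5 = 1/5
Position 6: relevant, P@6 = 2/6 = 1/3
Sum of P@k = 1/5 + 1/3 = 8/15
AP = 8/15 / 2 = 4/15

4/15


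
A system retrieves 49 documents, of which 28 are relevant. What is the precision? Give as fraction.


Precision = relevant_retrieved / total_retrieved
= 28 / 49
= 28 / (28 + 21)
= 4/7

4/7


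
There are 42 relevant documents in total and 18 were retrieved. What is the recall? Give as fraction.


Recall = retrieved_relevant / total_relevant
= 18 / 42
= 18 / (18 + 24)
= 3/7

3/7


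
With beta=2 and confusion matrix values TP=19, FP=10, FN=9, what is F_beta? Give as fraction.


P = TP/(TP+FP) = 19/29 = 19/29
R = TP/(TP+FN) = 19/28 = 19/28
beta^2 = 2^2 = 4
(1 + beta^2) = 5
Numerator = (1+beta^2)*P*R = 1805/812
Denominator = beta^2*P + R = 76/29 + 19/28 = 2679/812
F_beta = 95/141

95/141


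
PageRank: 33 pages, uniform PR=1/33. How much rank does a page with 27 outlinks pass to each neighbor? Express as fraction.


Initial PR = 1/33 = 1/33
Outlinks = 27
Contribution per link = PR / outlinks
= 1/33 / 27
= 1/891

1/891


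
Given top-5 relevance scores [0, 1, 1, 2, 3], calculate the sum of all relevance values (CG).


Cumulative Gain = sum of relevance scores
Position 1: rel=0, running sum=0
Position 2: rel=1, running sum=1
Position 3: rel=1, running sum=2
Position 4: rel=2, running sum=4
Position 5: rel=3, running sum=7
CG = 7

7


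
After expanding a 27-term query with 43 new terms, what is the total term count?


Original terms: 27
Expansion terms: 43
Total = 27 + 43 = 70

70


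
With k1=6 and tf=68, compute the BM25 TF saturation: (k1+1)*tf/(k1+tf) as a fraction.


BM25 TF component = (k1+1)*tf / (k1+tf)
k1 = 6, tf = 68
Numerator = (6+1)*68 = 476
Denominator = 6 + 68 = 74
= 476/74 = 238/37

238/37


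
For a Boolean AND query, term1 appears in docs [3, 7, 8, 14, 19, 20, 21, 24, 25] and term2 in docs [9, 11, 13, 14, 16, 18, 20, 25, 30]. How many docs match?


Boolean AND: find intersection of posting lists
term1 docs: [3, 7, 8, 14, 19, 20, 21, 24, 25]
term2 docs: [9, 11, 13, 14, 16, 18, 20, 25, 30]
Intersection: [14, 20, 25]
|intersection| = 3

3


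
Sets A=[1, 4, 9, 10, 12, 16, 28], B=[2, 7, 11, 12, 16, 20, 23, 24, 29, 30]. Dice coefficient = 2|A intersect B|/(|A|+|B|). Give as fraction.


A intersect B = [12, 16]
|A intersect B| = 2
|A| = 7, |B| = 10
Dice = 2*2 / (7+10)
= 4 / 17 = 4/17

4/17


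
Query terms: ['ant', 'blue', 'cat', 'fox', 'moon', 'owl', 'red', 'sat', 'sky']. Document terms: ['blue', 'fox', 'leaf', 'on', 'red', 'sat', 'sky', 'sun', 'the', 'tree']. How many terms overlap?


Query terms: ['ant', 'blue', 'cat', 'fox', 'moon', 'owl', 'red', 'sat', 'sky']
Document terms: ['blue', 'fox', 'leaf', 'on', 'red', 'sat', 'sky', 'sun', 'the', 'tree']
Common terms: ['blue', 'fox', 'red', 'sat', 'sky']
Overlap count = 5

5


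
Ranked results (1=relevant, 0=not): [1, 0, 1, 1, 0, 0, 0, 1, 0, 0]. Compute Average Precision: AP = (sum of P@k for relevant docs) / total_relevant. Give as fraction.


Computing P@k for each relevant position:
Position 1: relevant, P@1 = 1/1 = 1
Position 2: not relevant
Position 3: relevant, P@3 = 2/3 = 2/3
Position 4: relevant, P@4 = 3/4 = 3/4
Position 5: not relevant
Position 6: not relevant
Position 7: not relevant
Position 8: relevant, P@8 = 4/8 = 1/2
Position 9: not relevant
Position 10: not relevant
Sum of P@k = 1 + 2/3 + 3/4 + 1/2 = 35/12
AP = 35/12 / 4 = 35/48

35/48


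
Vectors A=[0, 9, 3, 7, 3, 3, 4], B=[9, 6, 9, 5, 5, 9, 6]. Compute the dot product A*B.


Dot product = sum of element-wise products
A[0]*B[0] = 0*9 = 0
A[1]*B[1] = 9*6 = 54
A[2]*B[2] = 3*9 = 27
A[3]*B[3] = 7*5 = 35
A[4]*B[4] = 3*5 = 15
A[5]*B[5] = 3*9 = 27
A[6]*B[6] = 4*6 = 24
Sum = 0 + 54 + 27 + 35 + 15 + 27 + 24 = 182

182


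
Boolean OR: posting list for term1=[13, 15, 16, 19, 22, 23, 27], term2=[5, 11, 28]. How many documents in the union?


Boolean OR: find union of posting lists
term1 docs: [13, 15, 16, 19, 22, 23, 27]
term2 docs: [5, 11, 28]
Union: [5, 11, 13, 15, 16, 19, 22, 23, 27, 28]
|union| = 10

10


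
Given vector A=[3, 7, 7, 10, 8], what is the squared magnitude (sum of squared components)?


|A|^2 = sum of squared components
A[0]^2 = 3^2 = 9
A[1]^2 = 7^2 = 49
A[2]^2 = 7^2 = 49
A[3]^2 = 10^2 = 100
A[4]^2 = 8^2 = 64
Sum = 9 + 49 + 49 + 100 + 64 = 271

271


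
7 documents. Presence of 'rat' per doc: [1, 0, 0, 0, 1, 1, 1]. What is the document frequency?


Checking each document for 'rat':
Doc 1: present
Doc 2: absent
Doc 3: absent
Doc 4: absent
Doc 5: present
Doc 6: present
Doc 7: present
df = sum of presences = 1 + 0 + 0 + 0 + 1 + 1 + 1 = 4

4


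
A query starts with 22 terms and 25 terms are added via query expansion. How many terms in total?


Original terms: 22
Expansion terms: 25
Total = 22 + 25 = 47

47


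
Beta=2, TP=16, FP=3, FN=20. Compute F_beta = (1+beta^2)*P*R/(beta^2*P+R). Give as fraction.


P = TP/(TP+FP) = 16/19 = 16/19
R = TP/(TP+FN) = 16/36 = 4/9
beta^2 = 2^2 = 4
(1 + beta^2) = 5
Numerator = (1+beta^2)*P*R = 320/171
Denominator = beta^2*P + R = 64/19 + 4/9 = 652/171
F_beta = 80/163

80/163


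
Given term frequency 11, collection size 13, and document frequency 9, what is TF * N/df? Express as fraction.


TF * (N/df)
= 11 * (13/9)
= 11 * 13/9
= 143/9

143/9


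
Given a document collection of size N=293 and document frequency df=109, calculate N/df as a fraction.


IDF ratio = N / df
= 293 / 109
= 293/109

293/109


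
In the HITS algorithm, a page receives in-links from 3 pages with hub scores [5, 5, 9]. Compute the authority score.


Authority = sum of hub scores of in-linkers
In-link 1: hub score = 5
In-link 2: hub score = 5
In-link 3: hub score = 9
Authority = 5 + 5 + 9 = 19

19


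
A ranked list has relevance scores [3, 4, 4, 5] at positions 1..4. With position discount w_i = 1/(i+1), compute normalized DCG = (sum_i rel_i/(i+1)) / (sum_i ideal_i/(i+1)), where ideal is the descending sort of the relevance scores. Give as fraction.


Position discount weights w_i = 1/(i+1) for i=1..4:
Weights = [1/2, 1/3, 1/4, 1/5]
Actual relevance: [3, 4, 4, 5]
DCG = 3/2 + 4/3 + 4/4 + 5/5 = 29/6
Ideal relevance (sorted desc): [5, 4, 4, 3]
Ideal DCG = 5/2 + 4/3 + 4/4 + 3/5 = 163/30
nDCG = DCG / ideal_DCG = 29/6 / 163/30 = 145/163

145/163


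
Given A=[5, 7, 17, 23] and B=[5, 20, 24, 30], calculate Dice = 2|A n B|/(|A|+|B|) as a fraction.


A intersect B = [5]
|A intersect B| = 1
|A| = 4, |B| = 4
Dice = 2*1 / (4+4)
= 2 / 8 = 1/4

1/4


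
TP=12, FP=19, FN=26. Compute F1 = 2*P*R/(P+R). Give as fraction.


F1 = 2 * P * R / (P + R)
P = TP/(TP+FP) = 12/31 = 12/31
R = TP/(TP+FN) = 12/38 = 6/19
2 * P * R = 2 * 12/31 * 6/19 = 144/589
P + R = 12/31 + 6/19 = 414/589
F1 = 144/589 / 414/589 = 8/23

8/23


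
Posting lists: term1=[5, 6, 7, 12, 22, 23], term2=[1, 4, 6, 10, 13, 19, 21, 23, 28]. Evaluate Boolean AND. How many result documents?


Boolean AND: find intersection of posting lists
term1 docs: [5, 6, 7, 12, 22, 23]
term2 docs: [1, 4, 6, 10, 13, 19, 21, 23, 28]
Intersection: [6, 23]
|intersection| = 2

2


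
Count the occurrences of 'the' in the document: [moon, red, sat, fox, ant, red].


Document has 6 words
Scanning for 'the':
Term not found in document
Count = 0

0


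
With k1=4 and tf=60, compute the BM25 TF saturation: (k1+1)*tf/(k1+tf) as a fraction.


BM25 TF component = (k1+1)*tf / (k1+tf)
k1 = 4, tf = 60
Numerator = (4+1)*60 = 300
Denominator = 4 + 60 = 64
= 300/64 = 75/16

75/16


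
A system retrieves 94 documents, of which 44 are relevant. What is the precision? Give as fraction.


Precision = relevant_retrieved / total_retrieved
= 44 / 94
= 44 / (44 + 50)
= 22/47

22/47


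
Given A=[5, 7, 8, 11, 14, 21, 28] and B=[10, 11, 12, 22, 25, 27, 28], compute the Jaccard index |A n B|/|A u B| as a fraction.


A intersect B = [11, 28]
|A intersect B| = 2
A union B = [5, 7, 8, 10, 11, 12, 14, 21, 22, 25, 27, 28]
|A union B| = 12
Jaccard = 2/12 = 1/6

1/6


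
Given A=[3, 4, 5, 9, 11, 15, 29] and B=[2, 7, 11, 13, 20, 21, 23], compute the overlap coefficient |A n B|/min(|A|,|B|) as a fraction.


A intersect B = [11]
|A intersect B| = 1
min(|A|, |B|) = min(7, 7) = 7
Overlap = 1 / 7 = 1/7

1/7


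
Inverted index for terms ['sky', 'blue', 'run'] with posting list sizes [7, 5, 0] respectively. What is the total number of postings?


Summing posting list sizes:
'sky': 7 postings
'blue': 5 postings
'run': 0 postings
Total = 7 + 5 + 0 = 12

12


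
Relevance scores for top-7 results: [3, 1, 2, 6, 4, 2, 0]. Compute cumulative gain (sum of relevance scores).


Cumulative Gain = sum of relevance scores
Position 1: rel=3, running sum=3
Position 2: rel=1, running sum=4
Position 3: rel=2, running sum=6
Position 4: rel=6, running sum=12
Position 5: rel=4, running sum=16
Position 6: rel=2, running sum=18
Position 7: rel=0, running sum=18
CG = 18

18


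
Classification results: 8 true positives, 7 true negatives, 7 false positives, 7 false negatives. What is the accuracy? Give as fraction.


Accuracy = (TP + TN) / (TP + TN + FP + FN)
TP + TN = 8 + 7 = 15
Total = 8 + 7 + 7 + 7 = 29
Accuracy = 15 / 29 = 15/29

15/29


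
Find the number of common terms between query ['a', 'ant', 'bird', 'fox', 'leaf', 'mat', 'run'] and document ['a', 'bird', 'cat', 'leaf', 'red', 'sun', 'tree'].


Query terms: ['a', 'ant', 'bird', 'fox', 'leaf', 'mat', 'run']
Document terms: ['a', 'bird', 'cat', 'leaf', 'red', 'sun', 'tree']
Common terms: ['a', 'bird', 'leaf']
Overlap count = 3

3


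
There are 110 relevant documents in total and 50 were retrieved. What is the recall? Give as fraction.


Recall = retrieved_relevant / total_relevant
= 50 / 110
= 50 / (50 + 60)
= 5/11

5/11


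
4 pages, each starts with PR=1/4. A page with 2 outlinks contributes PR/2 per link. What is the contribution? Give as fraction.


Initial PR = 1/4 = 1/4
Outlinks = 2
Contribution per link = PR / outlinks
= 1/4 / 2
= 1/8

1/8


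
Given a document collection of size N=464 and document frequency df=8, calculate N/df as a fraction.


IDF ratio = N / df
= 464 / 8
= 58

58


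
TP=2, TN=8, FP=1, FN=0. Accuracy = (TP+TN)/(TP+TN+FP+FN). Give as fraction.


Accuracy = (TP + TN) / (TP + TN + FP + FN)
TP + TN = 2 + 8 = 10
Total = 2 + 8 + 1 + 0 = 11
Accuracy = 10 / 11 = 10/11

10/11


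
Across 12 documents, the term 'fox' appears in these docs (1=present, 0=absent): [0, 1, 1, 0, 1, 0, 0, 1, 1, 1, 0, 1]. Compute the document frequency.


Checking each document for 'fox':
Doc 1: absent
Doc 2: present
Doc 3: present
Doc 4: absent
Doc 5: present
Doc 6: absent
Doc 7: absent
Doc 8: present
Doc 9: present
Doc 10: present
Doc 11: absent
Doc 12: present
df = sum of presences = 0 + 1 + 1 + 0 + 1 + 0 + 0 + 1 + 1 + 1 + 0 + 1 = 7

7


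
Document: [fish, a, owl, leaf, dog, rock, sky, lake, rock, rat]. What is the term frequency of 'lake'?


Document has 10 words
Scanning for 'lake':
Found at positions: [7]
Count = 1

1


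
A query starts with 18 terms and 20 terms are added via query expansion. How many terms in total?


Original terms: 18
Expansion terms: 20
Total = 18 + 20 = 38

38


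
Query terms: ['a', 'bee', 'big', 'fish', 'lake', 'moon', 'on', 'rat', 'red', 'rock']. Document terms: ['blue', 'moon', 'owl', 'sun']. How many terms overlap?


Query terms: ['a', 'bee', 'big', 'fish', 'lake', 'moon', 'on', 'rat', 'red', 'rock']
Document terms: ['blue', 'moon', 'owl', 'sun']
Common terms: ['moon']
Overlap count = 1

1


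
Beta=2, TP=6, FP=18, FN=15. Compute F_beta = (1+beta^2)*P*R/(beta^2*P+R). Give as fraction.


P = TP/(TP+FP) = 6/24 = 1/4
R = TP/(TP+FN) = 6/21 = 2/7
beta^2 = 2^2 = 4
(1 + beta^2) = 5
Numerator = (1+beta^2)*P*R = 5/14
Denominator = beta^2*P + R = 1 + 2/7 = 9/7
F_beta = 5/18

5/18


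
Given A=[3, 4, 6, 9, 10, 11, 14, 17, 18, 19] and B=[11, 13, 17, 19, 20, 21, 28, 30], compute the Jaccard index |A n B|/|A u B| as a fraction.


A intersect B = [11, 17, 19]
|A intersect B| = 3
A union B = [3, 4, 6, 9, 10, 11, 13, 14, 17, 18, 19, 20, 21, 28, 30]
|A union B| = 15
Jaccard = 3/15 = 1/5

1/5


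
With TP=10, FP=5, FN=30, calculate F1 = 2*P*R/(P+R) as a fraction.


F1 = 2 * P * R / (P + R)
P = TP/(TP+FP) = 10/15 = 2/3
R = TP/(TP+FN) = 10/40 = 1/4
2 * P * R = 2 * 2/3 * 1/4 = 1/3
P + R = 2/3 + 1/4 = 11/12
F1 = 1/3 / 11/12 = 4/11

4/11


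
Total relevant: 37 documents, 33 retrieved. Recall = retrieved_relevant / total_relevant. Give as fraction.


Recall = retrieved_relevant / total_relevant
= 33 / 37
= 33 / (33 + 4)
= 33/37

33/37


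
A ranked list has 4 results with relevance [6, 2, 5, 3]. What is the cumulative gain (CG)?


Cumulative Gain = sum of relevance scores
Position 1: rel=6, running sum=6
Position 2: rel=2, running sum=8
Position 3: rel=5, running sum=13
Position 4: rel=3, running sum=16
CG = 16

16


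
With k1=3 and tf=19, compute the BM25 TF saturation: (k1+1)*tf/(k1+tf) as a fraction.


BM25 TF component = (k1+1)*tf / (k1+tf)
k1 = 3, tf = 19
Numerator = (3+1)*19 = 76
Denominator = 3 + 19 = 22
= 76/22 = 38/11

38/11


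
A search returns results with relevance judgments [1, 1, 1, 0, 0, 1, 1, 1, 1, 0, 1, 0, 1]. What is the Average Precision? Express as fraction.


Computing P@k for each relevant position:
Position 1: relevant, P@1 = 1/1 = 1
Position 2: relevant, P@2 = 2/2 = 1
Position 3: relevant, P@3 = 3/3 = 1
Position 4: not relevant
Position 5: not relevant
Position 6: relevant, P@6 = 4/6 = 2/3
Position 7: relevant, P@7 = 5/7 = 5/7
Position 8: relevant, P@8 = 6/8 = 3/4
Position 9: relevant, P@9 = 7/9 = 7/9
Position 10: not relevant
Position 11: relevant, P@11 = 8/11 = 8/11
Position 12: not relevant
Position 13: relevant, P@13 = 9/13 = 9/13
Sum of P@k = 1 + 1 + 1 + 2/3 + 5/7 + 3/4 + 7/9 + 8/11 + 9/13 = 264083/36036
AP = 264083/36036 / 9 = 264083/324324

264083/324324


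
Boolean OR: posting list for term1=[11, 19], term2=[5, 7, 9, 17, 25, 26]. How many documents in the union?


Boolean OR: find union of posting lists
term1 docs: [11, 19]
term2 docs: [5, 7, 9, 17, 25, 26]
Union: [5, 7, 9, 11, 17, 19, 25, 26]
|union| = 8

8


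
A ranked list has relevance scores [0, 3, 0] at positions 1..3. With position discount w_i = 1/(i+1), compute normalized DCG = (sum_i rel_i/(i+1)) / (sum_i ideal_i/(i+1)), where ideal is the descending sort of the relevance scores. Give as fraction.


Position discount weights w_i = 1/(i+1) for i=1..3:
Weights = [1/2, 1/3, 1/4]
Actual relevance: [0, 3, 0]
DCG = 0/2 + 3/3 + 0/4 = 1
Ideal relevance (sorted desc): [3, 0, 0]
Ideal DCG = 3/2 + 0/3 + 0/4 = 3/2
nDCG = DCG / ideal_DCG = 1 / 3/2 = 2/3

2/3


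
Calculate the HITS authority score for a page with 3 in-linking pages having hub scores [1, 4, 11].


Authority = sum of hub scores of in-linkers
In-link 1: hub score = 1
In-link 2: hub score = 4
In-link 3: hub score = 11
Authority = 1 + 4 + 11 = 16

16


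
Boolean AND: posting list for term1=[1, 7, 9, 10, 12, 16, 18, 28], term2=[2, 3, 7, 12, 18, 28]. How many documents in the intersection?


Boolean AND: find intersection of posting lists
term1 docs: [1, 7, 9, 10, 12, 16, 18, 28]
term2 docs: [2, 3, 7, 12, 18, 28]
Intersection: [7, 12, 18, 28]
|intersection| = 4

4


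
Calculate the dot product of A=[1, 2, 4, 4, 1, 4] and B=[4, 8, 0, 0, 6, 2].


Dot product = sum of element-wise products
A[0]*B[0] = 1*4 = 4
A[1]*B[1] = 2*8 = 16
A[2]*B[2] = 4*0 = 0
A[3]*B[3] = 4*0 = 0
A[4]*B[4] = 1*6 = 6
A[5]*B[5] = 4*2 = 8
Sum = 4 + 16 + 0 + 0 + 6 + 8 = 34

34


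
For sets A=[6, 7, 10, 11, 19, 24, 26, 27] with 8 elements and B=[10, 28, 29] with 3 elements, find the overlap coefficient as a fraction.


A intersect B = [10]
|A intersect B| = 1
min(|A|, |B|) = min(8, 3) = 3
Overlap = 1 / 3 = 1/3

1/3


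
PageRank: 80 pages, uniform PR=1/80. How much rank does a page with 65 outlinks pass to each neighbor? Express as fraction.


Initial PR = 1/80 = 1/80
Outlinks = 65
Contribution per link = PR / outlinks
= 1/80 / 65
= 1/5200

1/5200


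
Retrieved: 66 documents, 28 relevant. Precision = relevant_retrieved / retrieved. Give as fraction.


Precision = relevant_retrieved / total_retrieved
= 28 / 66
= 28 / (28 + 38)
= 14/33

14/33


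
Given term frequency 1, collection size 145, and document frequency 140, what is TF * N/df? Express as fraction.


TF * (N/df)
= 1 * (145/140)
= 1 * 29/28
= 29/28

29/28


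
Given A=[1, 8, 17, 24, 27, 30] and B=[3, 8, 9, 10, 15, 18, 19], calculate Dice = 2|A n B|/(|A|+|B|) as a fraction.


A intersect B = [8]
|A intersect B| = 1
|A| = 6, |B| = 7
Dice = 2*1 / (6+7)
= 2 / 13 = 2/13

2/13


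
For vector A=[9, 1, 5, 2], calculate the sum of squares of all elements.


|A|^2 = sum of squared components
A[0]^2 = 9^2 = 81
A[1]^2 = 1^2 = 1
A[2]^2 = 5^2 = 25
A[3]^2 = 2^2 = 4
Sum = 81 + 1 + 25 + 4 = 111

111


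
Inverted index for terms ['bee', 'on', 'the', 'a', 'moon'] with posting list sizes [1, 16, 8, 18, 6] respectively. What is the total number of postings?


Summing posting list sizes:
'bee': 1 postings
'on': 16 postings
'the': 8 postings
'a': 18 postings
'moon': 6 postings
Total = 1 + 16 + 8 + 18 + 6 = 49

49


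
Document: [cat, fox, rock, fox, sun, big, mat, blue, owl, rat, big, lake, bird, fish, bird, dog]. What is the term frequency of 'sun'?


Document has 16 words
Scanning for 'sun':
Found at positions: [4]
Count = 1

1


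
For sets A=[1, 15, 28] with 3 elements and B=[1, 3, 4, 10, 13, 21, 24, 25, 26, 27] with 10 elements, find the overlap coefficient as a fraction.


A intersect B = [1]
|A intersect B| = 1
min(|A|, |B|) = min(3, 10) = 3
Overlap = 1 / 3 = 1/3

1/3


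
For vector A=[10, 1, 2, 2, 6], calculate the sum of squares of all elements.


|A|^2 = sum of squared components
A[0]^2 = 10^2 = 100
A[1]^2 = 1^2 = 1
A[2]^2 = 2^2 = 4
A[3]^2 = 2^2 = 4
A[4]^2 = 6^2 = 36
Sum = 100 + 1 + 4 + 4 + 36 = 145

145


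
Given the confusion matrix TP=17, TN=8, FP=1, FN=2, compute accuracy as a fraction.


Accuracy = (TP + TN) / (TP + TN + FP + FN)
TP + TN = 17 + 8 = 25
Total = 17 + 8 + 1 + 2 = 28
Accuracy = 25 / 28 = 25/28

25/28


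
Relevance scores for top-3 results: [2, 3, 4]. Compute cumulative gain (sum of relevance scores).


Cumulative Gain = sum of relevance scores
Position 1: rel=2, running sum=2
Position 2: rel=3, running sum=5
Position 3: rel=4, running sum=9
CG = 9

9


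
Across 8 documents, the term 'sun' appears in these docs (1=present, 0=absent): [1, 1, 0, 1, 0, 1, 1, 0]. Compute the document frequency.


Checking each document for 'sun':
Doc 1: present
Doc 2: present
Doc 3: absent
Doc 4: present
Doc 5: absent
Doc 6: present
Doc 7: present
Doc 8: absent
df = sum of presences = 1 + 1 + 0 + 1 + 0 + 1 + 1 + 0 = 5

5


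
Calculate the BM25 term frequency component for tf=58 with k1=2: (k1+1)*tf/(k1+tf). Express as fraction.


BM25 TF component = (k1+1)*tf / (k1+tf)
k1 = 2, tf = 58
Numerator = (2+1)*58 = 174
Denominator = 2 + 58 = 60
= 174/60 = 29/10

29/10


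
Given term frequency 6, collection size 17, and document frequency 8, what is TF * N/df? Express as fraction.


TF * (N/df)
= 6 * (17/8)
= 6 * 17/8
= 51/4

51/4


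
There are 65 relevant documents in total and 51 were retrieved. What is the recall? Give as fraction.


Recall = retrieved_relevant / total_relevant
= 51 / 65
= 51 / (51 + 14)
= 51/65

51/65


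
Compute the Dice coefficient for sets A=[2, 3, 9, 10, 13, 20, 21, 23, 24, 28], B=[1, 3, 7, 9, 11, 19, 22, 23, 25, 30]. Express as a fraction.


A intersect B = [3, 9, 23]
|A intersect B| = 3
|A| = 10, |B| = 10
Dice = 2*3 / (10+10)
= 6 / 20 = 3/10

3/10


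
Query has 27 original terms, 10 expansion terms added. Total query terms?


Original terms: 27
Expansion terms: 10
Total = 27 + 10 = 37

37


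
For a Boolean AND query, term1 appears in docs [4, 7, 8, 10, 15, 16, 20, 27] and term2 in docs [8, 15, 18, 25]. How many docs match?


Boolean AND: find intersection of posting lists
term1 docs: [4, 7, 8, 10, 15, 16, 20, 27]
term2 docs: [8, 15, 18, 25]
Intersection: [8, 15]
|intersection| = 2

2


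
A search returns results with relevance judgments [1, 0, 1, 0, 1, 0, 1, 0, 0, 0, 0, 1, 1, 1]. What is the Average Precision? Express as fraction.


Computing P@k for each relevant position:
Position 1: relevant, P@1 = 1/1 = 1
Position 2: not relevant
Position 3: relevant, P@3 = 2/3 = 2/3
Position 4: not relevant
Position 5: relevant, P@5 = 3/5 = 3/5
Position 6: not relevant
Position 7: relevant, P@7 = 4/7 = 4/7
Position 8: not relevant
Position 9: not relevant
Position 10: not relevant
Position 11: not relevant
Position 12: relevant, P@12 = 5/12 = 5/12
Position 13: relevant, P@13 = 6/13 = 6/13
Position 14: relevant, P@14 = 7/14 = 1/2
Sum of P@k = 1 + 2/3 + 3/5 + 4/7 + 5/12 + 6/13 + 1/2 = 23021/5460
AP = 23021/5460 / 7 = 23021/38220

23021/38220


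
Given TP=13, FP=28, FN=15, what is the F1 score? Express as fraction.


F1 = 2 * P * R / (P + R)
P = TP/(TP+FP) = 13/41 = 13/41
R = TP/(TP+FN) = 13/28 = 13/28
2 * P * R = 2 * 13/41 * 13/28 = 169/574
P + R = 13/41 + 13/28 = 897/1148
F1 = 169/574 / 897/1148 = 26/69

26/69


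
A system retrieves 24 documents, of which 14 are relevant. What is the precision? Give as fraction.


Precision = relevant_retrieved / total_retrieved
= 14 / 24
= 14 / (14 + 10)
= 7/12

7/12


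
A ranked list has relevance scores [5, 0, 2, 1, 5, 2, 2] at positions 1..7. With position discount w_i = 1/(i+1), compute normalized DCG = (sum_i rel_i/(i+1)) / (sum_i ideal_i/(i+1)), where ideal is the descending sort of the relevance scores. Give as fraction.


Position discount weights w_i = 1/(i+1) for i=1..7:
Weights = [1/2, 1/3, 1/4, 1/5, 1/6, 1/7, 1/8]
Actual relevance: [5, 0, 2, 1, 5, 2, 2]
DCG = 5/2 + 0/3 + 2/4 + 1/5 + 5/6 + 2/7 + 2/8 = 1919/420
Ideal relevance (sorted desc): [5, 5, 2, 2, 2, 1, 0]
Ideal DCG = 5/2 + 5/3 + 2/4 + 2/5 + 2/6 + 1/7 + 0/8 = 194/35
nDCG = DCG / ideal_DCG = 1919/420 / 194/35 = 1919/2328

1919/2328


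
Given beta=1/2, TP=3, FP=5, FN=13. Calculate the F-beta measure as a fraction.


P = TP/(TP+FP) = 3/8 = 3/8
R = TP/(TP+FN) = 3/16 = 3/16
beta^2 = 1/2^2 = 1/4
(1 + beta^2) = 5/4
Numerator = (1+beta^2)*P*R = 45/512
Denominator = beta^2*P + R = 3/32 + 3/16 = 9/32
F_beta = 5/16

5/16


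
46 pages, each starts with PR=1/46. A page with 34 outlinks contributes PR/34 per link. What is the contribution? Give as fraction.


Initial PR = 1/46 = 1/46
Outlinks = 34
Contribution per link = PR / outlinks
= 1/46 / 34
= 1/1564

1/1564


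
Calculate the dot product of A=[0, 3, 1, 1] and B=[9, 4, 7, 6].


Dot product = sum of element-wise products
A[0]*B[0] = 0*9 = 0
A[1]*B[1] = 3*4 = 12
A[2]*B[2] = 1*7 = 7
A[3]*B[3] = 1*6 = 6
Sum = 0 + 12 + 7 + 6 = 25

25


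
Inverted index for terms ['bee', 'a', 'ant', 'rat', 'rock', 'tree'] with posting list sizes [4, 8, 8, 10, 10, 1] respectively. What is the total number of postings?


Summing posting list sizes:
'bee': 4 postings
'a': 8 postings
'ant': 8 postings
'rat': 10 postings
'rock': 10 postings
'tree': 1 postings
Total = 4 + 8 + 8 + 10 + 10 + 1 = 41

41


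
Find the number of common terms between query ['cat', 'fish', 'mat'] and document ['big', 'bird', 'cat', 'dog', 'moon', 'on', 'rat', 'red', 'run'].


Query terms: ['cat', 'fish', 'mat']
Document terms: ['big', 'bird', 'cat', 'dog', 'moon', 'on', 'rat', 'red', 'run']
Common terms: ['cat']
Overlap count = 1

1


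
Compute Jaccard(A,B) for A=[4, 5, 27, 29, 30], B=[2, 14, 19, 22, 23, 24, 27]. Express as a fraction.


A intersect B = [27]
|A intersect B| = 1
A union B = [2, 4, 5, 14, 19, 22, 23, 24, 27, 29, 30]
|A union B| = 11
Jaccard = 1/11 = 1/11

1/11


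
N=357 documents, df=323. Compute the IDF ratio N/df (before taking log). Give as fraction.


IDF ratio = N / df
= 357 / 323
= 21/19

21/19


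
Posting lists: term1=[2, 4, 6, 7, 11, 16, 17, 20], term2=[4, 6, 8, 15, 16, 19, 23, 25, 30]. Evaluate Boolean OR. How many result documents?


Boolean OR: find union of posting lists
term1 docs: [2, 4, 6, 7, 11, 16, 17, 20]
term2 docs: [4, 6, 8, 15, 16, 19, 23, 25, 30]
Union: [2, 4, 6, 7, 8, 11, 15, 16, 17, 19, 20, 23, 25, 30]
|union| = 14

14


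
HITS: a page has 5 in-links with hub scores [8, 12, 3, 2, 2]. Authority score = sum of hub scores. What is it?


Authority = sum of hub scores of in-linkers
In-link 1: hub score = 8
In-link 2: hub score = 12
In-link 3: hub score = 3
In-link 4: hub score = 2
In-link 5: hub score = 2
Authority = 8 + 12 + 3 + 2 + 2 = 27

27


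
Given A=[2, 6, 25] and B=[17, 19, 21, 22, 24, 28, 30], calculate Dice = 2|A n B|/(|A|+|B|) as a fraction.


A intersect B = []
|A intersect B| = 0
|A| = 3, |B| = 7
Dice = 2*0 / (3+7)
= 0 / 10 = 0

0


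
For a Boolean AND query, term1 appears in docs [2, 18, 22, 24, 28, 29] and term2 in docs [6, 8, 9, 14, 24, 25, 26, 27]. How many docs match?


Boolean AND: find intersection of posting lists
term1 docs: [2, 18, 22, 24, 28, 29]
term2 docs: [6, 8, 9, 14, 24, 25, 26, 27]
Intersection: [24]
|intersection| = 1

1


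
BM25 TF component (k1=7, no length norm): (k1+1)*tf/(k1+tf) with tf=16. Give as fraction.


BM25 TF component = (k1+1)*tf / (k1+tf)
k1 = 7, tf = 16
Numerator = (7+1)*16 = 128
Denominator = 7 + 16 = 23
= 128/23 = 128/23

128/23


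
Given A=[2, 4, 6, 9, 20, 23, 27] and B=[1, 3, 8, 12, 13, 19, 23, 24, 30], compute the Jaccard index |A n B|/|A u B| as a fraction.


A intersect B = [23]
|A intersect B| = 1
A union B = [1, 2, 3, 4, 6, 8, 9, 12, 13, 19, 20, 23, 24, 27, 30]
|A union B| = 15
Jaccard = 1/15 = 1/15

1/15


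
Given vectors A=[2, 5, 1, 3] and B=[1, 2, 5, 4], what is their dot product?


Dot product = sum of element-wise products
A[0]*B[0] = 2*1 = 2
A[1]*B[1] = 5*2 = 10
A[2]*B[2] = 1*5 = 5
A[3]*B[3] = 3*4 = 12
Sum = 2 + 10 + 5 + 12 = 29

29


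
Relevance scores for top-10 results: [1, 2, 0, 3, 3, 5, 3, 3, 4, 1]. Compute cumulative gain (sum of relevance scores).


Cumulative Gain = sum of relevance scores
Position 1: rel=1, running sum=1
Position 2: rel=2, running sum=3
Position 3: rel=0, running sum=3
Position 4: rel=3, running sum=6
Position 5: rel=3, running sum=9
Position 6: rel=5, running sum=14
Position 7: rel=3, running sum=17
Position 8: rel=3, running sum=20
Position 9: rel=4, running sum=24
Position 10: rel=1, running sum=25
CG = 25

25


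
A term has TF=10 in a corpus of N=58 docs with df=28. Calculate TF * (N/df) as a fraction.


TF * (N/df)
= 10 * (58/28)
= 10 * 29/14
= 145/7

145/7


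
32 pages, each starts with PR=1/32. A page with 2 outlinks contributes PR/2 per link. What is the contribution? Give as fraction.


Initial PR = 1/32 = 1/32
Outlinks = 2
Contribution per link = PR / outlinks
= 1/32 / 2
= 1/64

1/64


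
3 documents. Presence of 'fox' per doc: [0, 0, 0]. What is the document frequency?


Checking each document for 'fox':
Doc 1: absent
Doc 2: absent
Doc 3: absent
df = sum of presences = 0 + 0 + 0 = 0

0


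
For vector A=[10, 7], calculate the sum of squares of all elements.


|A|^2 = sum of squared components
A[0]^2 = 10^2 = 100
A[1]^2 = 7^2 = 49
Sum = 100 + 49 = 149

149


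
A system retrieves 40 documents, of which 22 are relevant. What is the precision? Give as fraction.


Precision = relevant_retrieved / total_retrieved
= 22 / 40
= 22 / (22 + 18)
= 11/20

11/20


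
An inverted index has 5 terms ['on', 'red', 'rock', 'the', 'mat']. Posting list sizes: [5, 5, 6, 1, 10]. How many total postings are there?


Summing posting list sizes:
'on': 5 postings
'red': 5 postings
'rock': 6 postings
'the': 1 postings
'mat': 10 postings
Total = 5 + 5 + 6 + 1 + 10 = 27

27


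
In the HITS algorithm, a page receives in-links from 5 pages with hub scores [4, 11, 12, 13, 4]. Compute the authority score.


Authority = sum of hub scores of in-linkers
In-link 1: hub score = 4
In-link 2: hub score = 11
In-link 3: hub score = 12
In-link 4: hub score = 13
In-link 5: hub score = 4
Authority = 4 + 11 + 12 + 13 + 4 = 44

44


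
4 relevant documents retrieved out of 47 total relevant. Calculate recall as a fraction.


Recall = retrieved_relevant / total_relevant
= 4 / 47
= 4 / (4 + 43)
= 4/47

4/47


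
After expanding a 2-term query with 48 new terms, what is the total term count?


Original terms: 2
Expansion terms: 48
Total = 2 + 48 = 50

50


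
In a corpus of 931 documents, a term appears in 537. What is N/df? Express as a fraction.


IDF ratio = N / df
= 931 / 537
= 931/537

931/537


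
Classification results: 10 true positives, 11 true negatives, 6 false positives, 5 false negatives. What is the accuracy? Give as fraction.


Accuracy = (TP + TN) / (TP + TN + FP + FN)
TP + TN = 10 + 11 = 21
Total = 10 + 11 + 6 + 5 = 32
Accuracy = 21 / 32 = 21/32

21/32


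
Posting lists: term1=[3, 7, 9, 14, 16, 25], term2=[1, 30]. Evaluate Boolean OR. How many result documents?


Boolean OR: find union of posting lists
term1 docs: [3, 7, 9, 14, 16, 25]
term2 docs: [1, 30]
Union: [1, 3, 7, 9, 14, 16, 25, 30]
|union| = 8

8


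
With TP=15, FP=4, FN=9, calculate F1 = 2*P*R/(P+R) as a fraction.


F1 = 2 * P * R / (P + R)
P = TP/(TP+FP) = 15/19 = 15/19
R = TP/(TP+FN) = 15/24 = 5/8
2 * P * R = 2 * 15/19 * 5/8 = 75/76
P + R = 15/19 + 5/8 = 215/152
F1 = 75/76 / 215/152 = 30/43

30/43


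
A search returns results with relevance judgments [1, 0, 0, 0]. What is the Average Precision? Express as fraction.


Computing P@k for each relevant position:
Position 1: relevant, P@1 = 1/1 = 1
Position 2: not relevant
Position 3: not relevant
Position 4: not relevant
Sum of P@k = 1 = 1
AP = 1 / 1 = 1

1


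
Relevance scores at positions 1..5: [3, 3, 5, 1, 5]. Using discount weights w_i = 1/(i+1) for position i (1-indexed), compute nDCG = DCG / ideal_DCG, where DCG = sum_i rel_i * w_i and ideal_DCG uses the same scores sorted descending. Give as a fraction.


Position discount weights w_i = 1/(i+1) for i=1..5:
Weights = [1/2, 1/3, 1/4, 1/5, 1/6]
Actual relevance: [3, 3, 5, 1, 5]
DCG = 3/2 + 3/3 + 5/4 + 1/5 + 5/6 = 287/60
Ideal relevance (sorted desc): [5, 5, 3, 3, 1]
Ideal DCG = 5/2 + 5/3 + 3/4 + 3/5 + 1/6 = 341/60
nDCG = DCG / ideal_DCG = 287/60 / 341/60 = 287/341

287/341


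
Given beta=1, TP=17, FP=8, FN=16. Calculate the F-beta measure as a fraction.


P = TP/(TP+FP) = 17/25 = 17/25
R = TP/(TP+FN) = 17/33 = 17/33
beta^2 = 1^2 = 1
(1 + beta^2) = 2
Numerator = (1+beta^2)*P*R = 578/825
Denominator = beta^2*P + R = 17/25 + 17/33 = 986/825
F_beta = 17/29

17/29


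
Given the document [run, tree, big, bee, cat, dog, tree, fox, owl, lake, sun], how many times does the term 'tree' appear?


Document has 11 words
Scanning for 'tree':
Found at positions: [1, 6]
Count = 2

2


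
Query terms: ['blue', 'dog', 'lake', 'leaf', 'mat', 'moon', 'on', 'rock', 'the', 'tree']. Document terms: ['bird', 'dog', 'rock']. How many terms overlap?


Query terms: ['blue', 'dog', 'lake', 'leaf', 'mat', 'moon', 'on', 'rock', 'the', 'tree']
Document terms: ['bird', 'dog', 'rock']
Common terms: ['dog', 'rock']
Overlap count = 2

2


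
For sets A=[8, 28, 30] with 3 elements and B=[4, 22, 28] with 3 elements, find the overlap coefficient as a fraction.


A intersect B = [28]
|A intersect B| = 1
min(|A|, |B|) = min(3, 3) = 3
Overlap = 1 / 3 = 1/3

1/3


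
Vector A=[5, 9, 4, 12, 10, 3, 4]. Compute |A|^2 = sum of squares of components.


|A|^2 = sum of squared components
A[0]^2 = 5^2 = 25
A[1]^2 = 9^2 = 81
A[2]^2 = 4^2 = 16
A[3]^2 = 12^2 = 144
A[4]^2 = 10^2 = 100
A[5]^2 = 3^2 = 9
A[6]^2 = 4^2 = 16
Sum = 25 + 81 + 16 + 144 + 100 + 9 + 16 = 391

391


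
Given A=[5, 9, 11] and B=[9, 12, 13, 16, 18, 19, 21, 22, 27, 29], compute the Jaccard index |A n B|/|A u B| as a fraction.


A intersect B = [9]
|A intersect B| = 1
A union B = [5, 9, 11, 12, 13, 16, 18, 19, 21, 22, 27, 29]
|A union B| = 12
Jaccard = 1/12 = 1/12

1/12


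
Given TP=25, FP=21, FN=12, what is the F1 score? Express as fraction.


F1 = 2 * P * R / (P + R)
P = TP/(TP+FP) = 25/46 = 25/46
R = TP/(TP+FN) = 25/37 = 25/37
2 * P * R = 2 * 25/46 * 25/37 = 625/851
P + R = 25/46 + 25/37 = 2075/1702
F1 = 625/851 / 2075/1702 = 50/83

50/83


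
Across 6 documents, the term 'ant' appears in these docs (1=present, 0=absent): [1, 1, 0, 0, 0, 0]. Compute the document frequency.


Checking each document for 'ant':
Doc 1: present
Doc 2: present
Doc 3: absent
Doc 4: absent
Doc 5: absent
Doc 6: absent
df = sum of presences = 1 + 1 + 0 + 0 + 0 + 0 = 2

2


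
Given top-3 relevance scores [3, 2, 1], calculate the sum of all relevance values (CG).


Cumulative Gain = sum of relevance scores
Position 1: rel=3, running sum=3
Position 2: rel=2, running sum=5
Position 3: rel=1, running sum=6
CG = 6

6


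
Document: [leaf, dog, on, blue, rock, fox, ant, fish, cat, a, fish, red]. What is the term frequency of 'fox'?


Document has 12 words
Scanning for 'fox':
Found at positions: [5]
Count = 1

1


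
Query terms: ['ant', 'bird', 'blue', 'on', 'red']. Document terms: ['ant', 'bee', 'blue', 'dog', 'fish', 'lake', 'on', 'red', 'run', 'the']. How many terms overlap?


Query terms: ['ant', 'bird', 'blue', 'on', 'red']
Document terms: ['ant', 'bee', 'blue', 'dog', 'fish', 'lake', 'on', 'red', 'run', 'the']
Common terms: ['ant', 'blue', 'on', 'red']
Overlap count = 4

4


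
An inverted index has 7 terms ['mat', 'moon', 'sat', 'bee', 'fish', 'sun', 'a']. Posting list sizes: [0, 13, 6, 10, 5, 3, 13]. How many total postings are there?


Summing posting list sizes:
'mat': 0 postings
'moon': 13 postings
'sat': 6 postings
'bee': 10 postings
'fish': 5 postings
'sun': 3 postings
'a': 13 postings
Total = 0 + 13 + 6 + 10 + 5 + 3 + 13 = 50

50


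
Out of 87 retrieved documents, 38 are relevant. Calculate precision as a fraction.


Precision = relevant_retrieved / total_retrieved
= 38 / 87
= 38 / (38 + 49)
= 38/87

38/87


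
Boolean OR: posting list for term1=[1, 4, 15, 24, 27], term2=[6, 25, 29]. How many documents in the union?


Boolean OR: find union of posting lists
term1 docs: [1, 4, 15, 24, 27]
term2 docs: [6, 25, 29]
Union: [1, 4, 6, 15, 24, 25, 27, 29]
|union| = 8

8


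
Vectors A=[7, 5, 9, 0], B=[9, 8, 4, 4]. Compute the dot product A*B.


Dot product = sum of element-wise products
A[0]*B[0] = 7*9 = 63
A[1]*B[1] = 5*8 = 40
A[2]*B[2] = 9*4 = 36
A[3]*B[3] = 0*4 = 0
Sum = 63 + 40 + 36 + 0 = 139

139


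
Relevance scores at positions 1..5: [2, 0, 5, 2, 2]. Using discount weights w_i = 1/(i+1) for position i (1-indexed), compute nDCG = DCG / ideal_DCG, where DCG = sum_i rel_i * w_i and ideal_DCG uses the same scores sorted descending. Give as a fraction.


Position discount weights w_i = 1/(i+1) for i=1..5:
Weights = [1/2, 1/3, 1/4, 1/5, 1/6]
Actual relevance: [2, 0, 5, 2, 2]
DCG = 2/2 + 0/3 + 5/4 + 2/5 + 2/6 = 179/60
Ideal relevance (sorted desc): [5, 2, 2, 2, 0]
Ideal DCG = 5/2 + 2/3 + 2/4 + 2/5 + 0/6 = 61/15
nDCG = DCG / ideal_DCG = 179/60 / 61/15 = 179/244

179/244


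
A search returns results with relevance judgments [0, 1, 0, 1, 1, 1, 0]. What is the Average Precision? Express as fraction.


Computing P@k for each relevant position:
Position 1: not relevant
Position 2: relevant, P@2 = 1/2 = 1/2
Position 3: not relevant
Position 4: relevant, P@4 = 2/4 = 1/2
Position 5: relevant, P@5 = 3/5 = 3/5
Position 6: relevant, P@6 = 4/6 = 2/3
Position 7: not relevant
Sum of P@k = 1/2 + 1/2 + 3/5 + 2/3 = 34/15
AP = 34/15 / 4 = 17/30

17/30


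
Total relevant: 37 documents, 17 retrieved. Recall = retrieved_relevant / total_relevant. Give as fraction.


Recall = retrieved_relevant / total_relevant
= 17 / 37
= 17 / (17 + 20)
= 17/37

17/37


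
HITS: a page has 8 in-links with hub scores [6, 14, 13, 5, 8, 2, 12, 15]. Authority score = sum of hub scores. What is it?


Authority = sum of hub scores of in-linkers
In-link 1: hub score = 6
In-link 2: hub score = 14
In-link 3: hub score = 13
In-link 4: hub score = 5
In-link 5: hub score = 8
In-link 6: hub score = 2
In-link 7: hub score = 12
In-link 8: hub score = 15
Authority = 6 + 14 + 13 + 5 + 8 + 2 + 12 + 15 = 75

75


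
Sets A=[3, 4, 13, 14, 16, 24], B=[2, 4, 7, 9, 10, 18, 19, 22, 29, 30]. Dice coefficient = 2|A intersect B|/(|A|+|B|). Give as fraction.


A intersect B = [4]
|A intersect B| = 1
|A| = 6, |B| = 10
Dice = 2*1 / (6+10)
= 2 / 16 = 1/8

1/8


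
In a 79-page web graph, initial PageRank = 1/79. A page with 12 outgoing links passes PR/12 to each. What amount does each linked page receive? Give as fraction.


Initial PR = 1/79 = 1/79
Outlinks = 12
Contribution per link = PR / outlinks
= 1/79 / 12
= 1/948

1/948
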